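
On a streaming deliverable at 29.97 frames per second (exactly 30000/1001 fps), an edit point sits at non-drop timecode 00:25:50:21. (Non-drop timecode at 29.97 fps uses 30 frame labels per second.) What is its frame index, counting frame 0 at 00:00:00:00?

Total seconds to the label: (0 × 3600 + 25 × 60 + 50) = 1550.
Frame index = 1550 × 30 + 21 = 46521.

46521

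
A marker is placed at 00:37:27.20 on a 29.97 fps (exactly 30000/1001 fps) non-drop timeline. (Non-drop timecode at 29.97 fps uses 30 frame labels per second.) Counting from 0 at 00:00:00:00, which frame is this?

frame 67430

Total seconds to the label: (0 × 3600 + 37 × 60 + 27) = 2247.
Frame index = 2247 × 30 + 20 = 67430.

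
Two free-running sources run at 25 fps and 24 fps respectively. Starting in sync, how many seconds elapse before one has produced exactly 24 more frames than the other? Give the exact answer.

24 seconds

The gap grows by |24 − 25| = 1 frame per second.
Time for a 24-frame gap: 24 ÷ (1) = 24 s.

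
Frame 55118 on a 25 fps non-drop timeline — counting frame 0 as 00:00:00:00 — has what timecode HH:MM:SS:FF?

55118 ÷ 25 = 2204 full seconds, remainder 18 frames.
2204 s = 0 h 36 min 44 s.
Timecode: 00:36:44:18.

00:36:44:18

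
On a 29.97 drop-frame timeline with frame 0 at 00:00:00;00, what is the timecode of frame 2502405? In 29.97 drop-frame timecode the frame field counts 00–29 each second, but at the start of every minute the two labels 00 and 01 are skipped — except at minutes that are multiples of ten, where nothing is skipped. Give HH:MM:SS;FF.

Ten DF minutes hold 17982 frames, so frame 2502405 lies in block 139 (frames 2499498–2517479) with 2907 frames into that block.
The block's first minute is 1800 frames and the rest 1798 each; 2907 frames reaches minute 1, so 139 × 18 + 1 × 2 = 2504 labels have been skipped so far.
Adding those back, label number 2502405 + 2504 = 2504909 at 30 labels/s is 83496 s + 29 f = 23 h 11 min 36 s frame 29, i.e. 23:11:36;29.

23:11:36;29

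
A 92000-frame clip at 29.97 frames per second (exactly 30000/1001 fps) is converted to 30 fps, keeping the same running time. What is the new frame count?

92092 frames

Target frames = source frames × (target rate / source rate) = 92000 × (30)/(30000/1001) = 92000 × 1001/1000 = 92092.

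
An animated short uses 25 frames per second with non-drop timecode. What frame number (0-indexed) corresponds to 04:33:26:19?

Total seconds to the label: (4 × 3600 + 33 × 60 + 26) = 16406.
Frame index = 16406 × 25 + 19 = 410169.

frame 410169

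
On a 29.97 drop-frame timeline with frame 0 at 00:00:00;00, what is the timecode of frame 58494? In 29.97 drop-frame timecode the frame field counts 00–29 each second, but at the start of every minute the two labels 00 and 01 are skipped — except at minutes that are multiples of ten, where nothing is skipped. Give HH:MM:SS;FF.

Each 10-minute DF block holds 10 × 60 × 30 − 9 × 2 = 17982 frames. 58494 ÷ 17982 → 3 full blocks, remainder 4548.
Within the partial block the first minute is 1800 frames and each further minute 1798, so 2 further minute boundaries passed. Total skipped labels = 18 × 3 + 2 × 2 = 58.
Non-drop label index = 58494 + 58 = 58552; at 30 labels/s that is 00:32:31:22, i.e. DF 00:32:31;22.

00:32:31;22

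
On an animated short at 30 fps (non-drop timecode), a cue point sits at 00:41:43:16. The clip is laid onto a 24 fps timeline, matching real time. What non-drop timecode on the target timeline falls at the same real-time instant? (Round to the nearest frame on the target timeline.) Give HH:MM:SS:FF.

Source frame index: (0×3600 + 41×60 + 43) × 30 + 16 = 75106.
Real time: 75106 / (30) = 37553/15 s.
Target frame: (37553/15) × (24) = 300424/5 ≈ 60084.800 → 60085.
At 24 labels/s: frame 60085 → 00:41:43:13.

00:41:43:13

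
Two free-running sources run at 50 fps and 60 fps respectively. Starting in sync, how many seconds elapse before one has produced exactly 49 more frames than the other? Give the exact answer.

The gap grows by |60 − 50| = 10 frames per second.
Time for a 49-frame gap: 49 ÷ (10) = 4.9 s.

4.9 seconds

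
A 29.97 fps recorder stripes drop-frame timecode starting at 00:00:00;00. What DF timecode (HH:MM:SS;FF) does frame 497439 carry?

04:36:37;27

Ten DF minutes hold 17982 frames, so frame 497439 lies in block 27 (frames 485514–503495) with 11925 frames into that block.
The block's first minute is 1800 frames and the rest 1798 each; 11925 frames reaches minute 6, so 27 × 18 + 6 × 2 = 498 labels have been skipped so far.
Adding those back, label number 497439 + 498 = 497937 at 30 labels/s is 16597 s + 27 f = 4 h 36 min 37 s frame 27, i.e. 04:36:37;27.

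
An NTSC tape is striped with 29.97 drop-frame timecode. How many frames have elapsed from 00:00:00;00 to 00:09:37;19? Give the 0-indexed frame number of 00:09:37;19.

Complete 10-minute blocks: 0, each 17982 frames → 0.
Remaining 9 whole minutes in the current block: 1800 + 8 × 1798 = 16184 frames.
Within the current minute: 37 × 30 + 19 − 2 = 1127 (labels ;00/;01 skipped at this minute). Total = 0 + 16184 + 1127 = 17311.

17311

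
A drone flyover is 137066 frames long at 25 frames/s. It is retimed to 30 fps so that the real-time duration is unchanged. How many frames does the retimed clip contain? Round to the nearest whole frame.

164479 frames

Frames at target rate = 137066 × (30) / (25) = 822396/5 ≈ 164479.200.
Nearest whole frame: 164479.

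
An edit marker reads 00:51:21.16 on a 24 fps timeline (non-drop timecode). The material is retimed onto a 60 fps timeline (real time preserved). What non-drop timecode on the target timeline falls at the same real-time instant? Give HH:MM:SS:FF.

Source frame index: (0×3600 + 51×60 + 21) × 24 + 16 = 73960.
Real time: 73960 / (24) = 9245/3 s.
Target frame: (9245/3) × (60) = 184900.
At 60 labels/s: frame 184900 → 00:51:21:40.

00:51:21:40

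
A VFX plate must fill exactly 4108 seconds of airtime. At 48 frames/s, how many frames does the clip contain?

Frames = 4108 × 48 = 197184.

197184 frames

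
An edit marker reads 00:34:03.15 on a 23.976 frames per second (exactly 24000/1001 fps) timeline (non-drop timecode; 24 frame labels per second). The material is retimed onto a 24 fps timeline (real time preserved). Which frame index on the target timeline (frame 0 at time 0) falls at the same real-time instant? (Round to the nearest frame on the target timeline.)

frame 49096

Source frame index: (0×3600 + 34×60 + 3) × 24 + 15 = 49047.
Real time: 49047 / (24000/1001) = 16365349/8000 s.
Target frame: (16365349/8000) × (24) = 49096047/1000 ≈ 49096.047 → 49096.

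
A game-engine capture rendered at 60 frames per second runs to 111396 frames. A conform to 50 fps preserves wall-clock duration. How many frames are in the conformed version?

Target frames = source frames × (target rate / source rate) = 111396 × (50)/(60) = 111396 × 5/6 = 92830.

92830 frames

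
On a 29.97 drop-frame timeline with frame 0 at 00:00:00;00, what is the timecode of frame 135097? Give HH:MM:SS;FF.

Ten DF minutes hold 17982 frames, so frame 135097 lies in block 7 (frames 125874–143855) with 9223 frames into that block.
The block's first minute is 1800 frames and the rest 1798 each; 9223 frames reaches minute 5, so 7 × 18 + 5 × 2 = 136 labels have been skipped so far.
Adding those back, label number 135097 + 136 = 135233 at 30 labels/s is 4507 s + 23 f = 1 h 15 min 7 s frame 23, i.e. 01:15:07;23.

01:15:07;23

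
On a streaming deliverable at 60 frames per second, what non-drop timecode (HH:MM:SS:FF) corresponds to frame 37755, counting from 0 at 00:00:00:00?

37755 ÷ 60 = 629 full seconds, remainder 15 frames.
629 s = 0 h 10 min 29 s.
Timecode: 00:10:29:15.

00:10:29:15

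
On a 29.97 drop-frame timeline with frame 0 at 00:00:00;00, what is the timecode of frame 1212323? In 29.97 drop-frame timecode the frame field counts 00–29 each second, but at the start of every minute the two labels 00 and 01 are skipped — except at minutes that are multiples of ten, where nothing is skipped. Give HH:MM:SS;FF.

Ten DF minutes hold 17982 frames, so frame 1212323 lies in block 67 (frames 1204794–1222775) with 7529 frames into that block.
The block's first minute is 1800 frames and the rest 1798 each; 7529 frames reaches minute 4, so 67 × 18 + 4 × 2 = 1214 labels have been skipped so far.
Adding those back, label number 1212323 + 1214 = 1213537 at 30 labels/s is 40451 s + 7 f = 11 h 14 min 11 s frame 7, i.e. 11:14:11;07.

11:14:11;07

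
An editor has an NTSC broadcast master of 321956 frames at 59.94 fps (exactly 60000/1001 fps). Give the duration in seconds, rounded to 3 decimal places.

5371.299 seconds

Running time = 321956 × 1001/60000 = 80569489/15000 s ≈ 5371.299 s.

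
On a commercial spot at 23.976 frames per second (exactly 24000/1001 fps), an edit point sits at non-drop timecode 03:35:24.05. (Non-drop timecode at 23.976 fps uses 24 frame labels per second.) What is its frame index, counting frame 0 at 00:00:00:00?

Total seconds to the label: (3 × 3600 + 35 × 60 + 24) = 12924.
Frame index = 12924 × 24 + 5 = 310181.

frame 310181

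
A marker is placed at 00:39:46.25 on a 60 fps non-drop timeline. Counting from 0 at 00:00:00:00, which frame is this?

frame 143185

Total seconds to the label: (0 × 3600 + 39 × 60 + 46) = 2386.
Frame index = 2386 × 60 + 25 = 143185.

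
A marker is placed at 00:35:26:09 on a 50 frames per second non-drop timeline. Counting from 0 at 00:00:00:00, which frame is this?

Total seconds to the label: (0 × 3600 + 35 × 60 + 26) = 2126.
Frame index = 2126 × 50 + 9 = 106309.

106309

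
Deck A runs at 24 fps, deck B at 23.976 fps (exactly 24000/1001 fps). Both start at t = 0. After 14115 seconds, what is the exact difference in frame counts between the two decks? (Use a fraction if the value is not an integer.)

338760/1001 frames

A emits 24 × 14115 = 338760 frames; B emits 24000/1001 × 14115 = 338760000/1001.
Difference = 338760/1001 frames (≈ 338.4216); B is behind A.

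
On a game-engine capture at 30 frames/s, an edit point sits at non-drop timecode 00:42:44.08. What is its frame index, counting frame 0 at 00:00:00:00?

Total seconds to the label: (0 × 3600 + 42 × 60 + 44) = 2564.
Frame index = 2564 × 30 + 8 = 76928.

76928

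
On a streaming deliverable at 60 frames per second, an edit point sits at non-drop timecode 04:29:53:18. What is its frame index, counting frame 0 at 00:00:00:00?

Total seconds to the label: (4 × 3600 + 29 × 60 + 53) = 16193.
Frame index = 16193 × 60 + 18 = 971598.

971598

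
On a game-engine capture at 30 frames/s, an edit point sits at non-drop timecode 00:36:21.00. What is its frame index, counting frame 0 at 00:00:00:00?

Total seconds to the label: (0 × 3600 + 36 × 60 + 21) = 2181.
Frame index = 2181 × 30 + 0 = 65430.

frame 65430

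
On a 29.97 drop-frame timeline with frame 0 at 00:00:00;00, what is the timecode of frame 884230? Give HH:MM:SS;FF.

Ten DF minutes hold 17982 frames, so frame 884230 lies in block 49 (frames 881118–899099) with 3112 frames into that block.
The block's first minute is 1800 frames and the rest 1798 each; 3112 frames reaches minute 1, so 49 × 18 + 1 × 2 = 884 labels have been skipped so far.
Adding those back, label number 884230 + 884 = 885114 at 30 labels/s is 29503 s + 24 f = 8 h 11 min 43 s frame 24, i.e. 08:11:43;24.

08:11:43;24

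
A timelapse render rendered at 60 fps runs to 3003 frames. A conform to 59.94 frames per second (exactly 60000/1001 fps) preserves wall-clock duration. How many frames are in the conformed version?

3000 frames

Target frames = source frames × (target rate / source rate) = 3003 × (60000/1001)/(60) = 3003 × 1000/1001 = 3000.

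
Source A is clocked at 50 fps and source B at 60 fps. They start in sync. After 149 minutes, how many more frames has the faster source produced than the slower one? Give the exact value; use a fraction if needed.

149 min = 8940 s.
A emits 50 × 8940 = 447000 frames; B emits 60 × 8940 = 536400.
Difference = 89400 frames; B is ahead of A.

89400 frames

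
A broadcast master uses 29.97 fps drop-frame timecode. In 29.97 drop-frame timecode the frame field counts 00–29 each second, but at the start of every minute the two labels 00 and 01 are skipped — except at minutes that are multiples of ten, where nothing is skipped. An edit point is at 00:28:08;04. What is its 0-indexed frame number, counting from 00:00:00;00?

Complete 10-minute blocks: 2, each 17982 frames → 35964.
Remaining 8 whole minutes in the current block: 1800 + 7 × 1798 = 14386 frames.
Within the current minute: 8 × 30 + 4 − 2 = 242 (labels ;00/;01 skipped at this minute). Total = 35964 + 14386 + 242 = 50592.

50592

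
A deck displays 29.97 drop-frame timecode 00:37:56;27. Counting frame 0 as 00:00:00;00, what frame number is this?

Complete 10-minute blocks: 3, each 17982 frames → 53946.
Remaining 7 whole minutes in the current block: 1800 + 6 × 1798 = 12588 frames.
Within the current minute: 56 × 30 + 27 − 2 = 1705 (labels ;00/;01 skipped at this minute). Total = 53946 + 12588 + 1705 = 68239.

68239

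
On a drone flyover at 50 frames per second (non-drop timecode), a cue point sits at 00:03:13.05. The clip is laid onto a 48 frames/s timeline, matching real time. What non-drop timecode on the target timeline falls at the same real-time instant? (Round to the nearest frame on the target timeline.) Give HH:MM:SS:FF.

00:03:13:05

Source frame index: (0×3600 + 3×60 + 13) × 50 + 5 = 9655.
Real time: 9655 / (50) = 1931/10 s.
Target frame: (1931/10) × (48) = 46344/5 ≈ 9268.800 → 9269.
At 48 labels/s: frame 9269 → 00:03:13:05.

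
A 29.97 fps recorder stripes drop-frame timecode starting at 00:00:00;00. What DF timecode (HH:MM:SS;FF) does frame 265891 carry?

Each 10-minute DF block holds 10 × 60 × 30 − 9 × 2 = 17982 frames. 265891 ÷ 17982 → 14 full blocks, remainder 14143.
Within the partial block the first minute is 1800 frames and each further minute 1798, so 7 further minute boundaries passed. Total skipped labels = 18 × 14 + 2 × 7 = 266.
Non-drop label index = 265891 + 266 = 266157; at 30 labels/s that is 02:27:51:27, i.e. DF 02:27:51;27.

02:27:51;27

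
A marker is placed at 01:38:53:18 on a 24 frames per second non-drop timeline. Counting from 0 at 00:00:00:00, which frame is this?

142410

Total seconds to the label: (1 × 3600 + 38 × 60 + 53) = 5933.
Frame index = 5933 × 24 + 18 = 142410.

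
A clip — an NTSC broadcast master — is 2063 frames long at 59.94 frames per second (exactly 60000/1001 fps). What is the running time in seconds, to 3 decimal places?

34.418 seconds

Running time = 2063 × 1001/60000 = 2065063/60000 s ≈ 34.418 s.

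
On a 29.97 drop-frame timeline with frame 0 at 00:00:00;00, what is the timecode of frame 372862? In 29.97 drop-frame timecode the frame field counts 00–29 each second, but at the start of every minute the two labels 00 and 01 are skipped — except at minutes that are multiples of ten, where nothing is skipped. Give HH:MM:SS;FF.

Ten DF minutes hold 17982 frames, so frame 372862 lies in block 20 (frames 359640–377621) with 13222 frames into that block.
The block's first minute is 1800 frames and the rest 1798 each; 13222 frames reaches minute 7, so 20 × 18 + 7 × 2 = 374 labels have been skipped so far.
Adding those back, label number 372862 + 374 = 373236 at 30 labels/s is 12441 s + 6 f = 3 h 27 min 21 s frame 6, i.e. 03:27:21;06.

03:27:21;06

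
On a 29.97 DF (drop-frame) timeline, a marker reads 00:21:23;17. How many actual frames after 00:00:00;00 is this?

38469

As if non-drop at 30 labels/s: (0 × 3600 + 21 × 60 + 23) × 30 + 17 = 38507.
Minute boundaries passed: 21; those not divisible by 10: 21 − 2 = 19; dropped labels = 2 × 19 = 38.
Actual frame index = 38507 − 38 = 38469.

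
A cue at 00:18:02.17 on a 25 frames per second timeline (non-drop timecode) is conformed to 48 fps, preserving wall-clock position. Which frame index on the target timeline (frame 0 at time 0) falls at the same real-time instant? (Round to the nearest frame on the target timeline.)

frame 51969

Source frame index: (0×3600 + 18×60 + 2) × 25 + 17 = 27067.
Real time: 27067 / (25) = 27067/25 s.
Target frame: (27067/25) × (48) = 1299216/25 ≈ 51968.640 → 51969.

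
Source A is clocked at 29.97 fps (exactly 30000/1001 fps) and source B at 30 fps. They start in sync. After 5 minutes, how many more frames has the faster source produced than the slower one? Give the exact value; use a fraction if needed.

9000/1001 frames

5 min = 300 s.
A emits 30000/1001 × 300 = 9000000/1001 frames; B emits 30 × 300 = 9000.
Difference = 9000/1001 frames (≈ 8.9910); B is ahead of A.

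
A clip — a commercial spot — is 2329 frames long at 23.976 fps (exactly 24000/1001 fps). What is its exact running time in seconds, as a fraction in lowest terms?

2331329/24000 seconds

Running time = 2329 ÷ (24000/1001) = 2329 × 1001/24000 = 2331329/24000 s.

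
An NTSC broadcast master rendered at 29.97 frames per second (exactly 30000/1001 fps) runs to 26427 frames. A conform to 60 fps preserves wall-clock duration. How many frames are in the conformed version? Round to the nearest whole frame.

52907 frames

Frames at target rate = 26427 × (60) / (30000/1001) = 26453427/500 ≈ 52906.854.
Nearest whole frame: 52907.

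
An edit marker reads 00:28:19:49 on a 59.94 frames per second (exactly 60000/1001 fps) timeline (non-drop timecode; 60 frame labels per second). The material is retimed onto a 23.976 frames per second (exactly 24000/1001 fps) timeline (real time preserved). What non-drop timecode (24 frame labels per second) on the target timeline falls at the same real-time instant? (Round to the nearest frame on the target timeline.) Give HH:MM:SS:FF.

Source frame index: (0×3600 + 28×60 + 19) × 60 + 49 = 101989.
Real time: 101989 / (60000/1001) = 102090989/60000 s.
Target frame: (102090989/60000) × (24000/1001) = 203978/5 ≈ 40795.600 → 40796.
At 24 labels/s: frame 40796 → 00:28:19:20.

00:28:19:20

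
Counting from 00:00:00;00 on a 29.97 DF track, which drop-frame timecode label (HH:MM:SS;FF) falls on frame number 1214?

00:00:40;14

Each 10-minute DF block holds 10 × 60 × 30 − 9 × 2 = 17982 frames. 1214 ÷ 17982 → 0 full blocks, remainder 1214.
Within the partial block the first minute is 1800 frames and each further minute 1798, so 0 further minute boundaries passed. Total skipped labels = 18 × 0 + 2 × 0 = 0.
Non-drop label index = 1214 + 0 = 1214; at 30 labels/s that is 00:00:40:14, i.e. DF 00:00:40;14.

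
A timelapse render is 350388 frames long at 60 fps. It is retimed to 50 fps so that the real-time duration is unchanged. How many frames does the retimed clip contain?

291990 frames

Target frames = source frames × (target rate / source rate) = 350388 × (50)/(60) = 350388 × 5/6 = 291990.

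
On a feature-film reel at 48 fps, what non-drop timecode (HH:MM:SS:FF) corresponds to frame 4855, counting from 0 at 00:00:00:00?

00:01:41:07

4855 ÷ 48 = 101 full seconds, remainder 7 frames.
101 s = 0 h 1 min 41 s.
Timecode: 00:01:41:07.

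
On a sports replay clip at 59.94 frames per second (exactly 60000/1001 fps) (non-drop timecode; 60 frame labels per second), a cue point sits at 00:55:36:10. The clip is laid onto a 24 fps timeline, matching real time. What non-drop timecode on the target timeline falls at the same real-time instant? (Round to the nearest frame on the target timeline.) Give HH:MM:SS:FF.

Source frame index: (0×3600 + 55×60 + 36) × 60 + 10 = 200170.
Real time: 200170 / (60000/1001) = 20037017/6000 s.
Target frame: (20037017/6000) × (24) = 20037017/250 ≈ 80148.068 → 80148.
At 24 labels/s: frame 80148 → 00:55:39:12.

00:55:39:12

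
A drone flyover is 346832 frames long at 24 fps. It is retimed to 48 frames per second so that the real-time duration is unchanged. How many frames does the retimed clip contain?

Target frames = source frames × (target rate / source rate) = 346832 × (48)/(24) = 346832 × 2 = 693664.

693664 frames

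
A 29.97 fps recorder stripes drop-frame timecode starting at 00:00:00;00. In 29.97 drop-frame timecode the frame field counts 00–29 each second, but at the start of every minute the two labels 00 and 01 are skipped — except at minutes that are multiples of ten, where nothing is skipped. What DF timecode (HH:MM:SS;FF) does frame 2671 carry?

Ten DF minutes hold 17982 frames, so frame 2671 lies in block 0 (frames 0–17981) with 2671 frames into that block.
The block's first minute is 1800 frames and the rest 1798 each; 2671 frames reaches minute 1, so 0 × 18 + 1 × 2 = 2 labels have been skipped so far.
Adding those back, label number 2671 + 2 = 2673 at 30 labels/s is 89 s + 3 f = 0 h 1 min 29 s frame 3, i.e. 00:01:29;03.

00:01:29;03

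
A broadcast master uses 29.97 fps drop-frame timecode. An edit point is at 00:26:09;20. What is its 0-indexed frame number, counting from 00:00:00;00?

Complete 10-minute blocks: 2, each 17982 frames → 35964.
Remaining 6 whole minutes in the current block: 1800 + 5 × 1798 = 10790 frames.
Within the current minute: 9 × 30 + 20 − 2 = 288 (labels ;00/;01 skipped at this minute). Total = 35964 + 10790 + 288 = 47042.

47042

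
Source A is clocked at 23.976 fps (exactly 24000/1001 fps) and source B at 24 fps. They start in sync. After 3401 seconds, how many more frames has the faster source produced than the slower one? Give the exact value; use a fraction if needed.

A emits 24000/1001 × 3401 = 81624000/1001 frames; B emits 24 × 3401 = 81624.
Difference = 81624/1001 frames (≈ 81.5425); B is ahead of A.

81624/1001 frames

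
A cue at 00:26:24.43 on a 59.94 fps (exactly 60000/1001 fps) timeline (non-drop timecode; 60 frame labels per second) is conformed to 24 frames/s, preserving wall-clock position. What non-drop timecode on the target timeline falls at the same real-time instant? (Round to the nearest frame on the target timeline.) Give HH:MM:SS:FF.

Source frame index: (0×3600 + 26×60 + 24) × 60 + 43 = 95083.
Real time: 95083 / (60000/1001) = 95178083/60000 s.
Target frame: (95178083/60000) × (24) = 95178083/2500 ≈ 38071.233 → 38071.
At 24 labels/s: frame 38071 → 00:26:26:07.

00:26:26:07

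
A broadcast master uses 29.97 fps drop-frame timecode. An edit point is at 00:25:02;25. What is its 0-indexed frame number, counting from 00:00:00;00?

45039

Complete 10-minute blocks: 2, each 17982 frames → 35964.
Remaining 5 whole minutes in the current block: 1800 + 4 × 1798 = 8992 frames.
Within the current minute: 2 × 30 + 25 − 2 = 83 (labels ;00/;01 skipped at this minute). Total = 35964 + 8992 + 83 = 45039.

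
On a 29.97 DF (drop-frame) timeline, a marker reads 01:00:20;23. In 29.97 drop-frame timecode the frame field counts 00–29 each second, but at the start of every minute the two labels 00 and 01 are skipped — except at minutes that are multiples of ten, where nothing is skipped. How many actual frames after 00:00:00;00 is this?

108515

Complete 10-minute blocks: 6, each 17982 frames → 107892.
Remaining 0 whole minutes in the current block: 0 frames.
Within the current minute: 20 × 30 + 23 = 623. Total = 107892 + 0 + 623 = 108515.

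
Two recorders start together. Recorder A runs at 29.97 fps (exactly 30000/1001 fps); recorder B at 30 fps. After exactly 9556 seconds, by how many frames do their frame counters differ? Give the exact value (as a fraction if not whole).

286680/1001 frames

A emits 30000/1001 × 9556 = 286680000/1001 frames; B emits 30 × 9556 = 286680.
Difference = 286680/1001 frames (≈ 286.3936); B is ahead of A.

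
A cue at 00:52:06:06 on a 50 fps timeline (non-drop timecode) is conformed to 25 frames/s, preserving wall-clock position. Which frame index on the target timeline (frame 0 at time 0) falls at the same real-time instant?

Source frame index: (0×3600 + 52×60 + 6) × 50 + 6 = 156306.
Real time: 156306 / (50) = 78153/25 s.
Target frame: (78153/25) × (25) = 78153.

frame 78153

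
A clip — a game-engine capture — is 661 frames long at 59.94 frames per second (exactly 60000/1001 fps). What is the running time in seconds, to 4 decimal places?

11.0277 seconds

Running time = 661 × 1001/60000 = 661661/60000 s ≈ 11.0277 s.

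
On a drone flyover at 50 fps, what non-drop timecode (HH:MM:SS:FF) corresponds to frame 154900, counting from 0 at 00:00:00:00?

154900 ÷ 50 = 3098 full seconds, remainder 0 frames.
3098 s = 0 h 51 min 38 s.
Timecode: 00:51:38:00.

00:51:38:00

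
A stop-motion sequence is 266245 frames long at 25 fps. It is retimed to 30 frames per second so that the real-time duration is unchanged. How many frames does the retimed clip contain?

319494 frames

Target frames = source frames × (target rate / source rate) = 266245 × (30)/(25) = 266245 × 6/5 = 319494.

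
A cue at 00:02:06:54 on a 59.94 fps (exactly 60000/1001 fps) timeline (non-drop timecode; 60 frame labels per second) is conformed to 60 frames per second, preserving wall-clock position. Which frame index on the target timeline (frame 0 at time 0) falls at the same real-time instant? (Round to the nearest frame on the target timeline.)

Source frame index: (0×3600 + 2×60 + 6) × 60 + 54 = 7614.
Real time: 7614 / (60000/1001) = 1270269/10000 s.
Target frame: (1270269/10000) × (60) = 3810807/500 ≈ 7621.614 → 7622.

frame 7622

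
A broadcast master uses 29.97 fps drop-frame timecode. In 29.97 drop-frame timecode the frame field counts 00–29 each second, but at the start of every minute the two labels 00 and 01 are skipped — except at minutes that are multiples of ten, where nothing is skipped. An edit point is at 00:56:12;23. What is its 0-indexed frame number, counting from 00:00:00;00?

As if non-drop at 30 labels/s: (0 × 3600 + 56 × 60 + 12) × 30 + 23 = 101183.
Minute boundaries passed: 56; those not divisible by 10: 56 − 5 = 51; dropped labels = 2 × 51 = 102.
Actual frame index = 101183 − 102 = 101081.

101081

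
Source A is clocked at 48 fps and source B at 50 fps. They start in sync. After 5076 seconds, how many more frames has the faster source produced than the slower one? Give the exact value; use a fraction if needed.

10152 frames

A emits 48 × 5076 = 243648 frames; B emits 50 × 5076 = 253800.
Difference = 10152 frames; B is ahead of A.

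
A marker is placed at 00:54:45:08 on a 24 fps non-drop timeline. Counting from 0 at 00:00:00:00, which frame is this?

Total seconds to the label: (0 × 3600 + 54 × 60 + 45) = 3285.
Frame index = 3285 × 24 + 8 = 78848.

78848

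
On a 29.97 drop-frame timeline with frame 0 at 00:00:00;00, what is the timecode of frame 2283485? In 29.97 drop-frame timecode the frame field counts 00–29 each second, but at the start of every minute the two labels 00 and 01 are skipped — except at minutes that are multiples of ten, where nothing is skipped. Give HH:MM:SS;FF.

Each 10-minute DF block holds 10 × 60 × 30 − 9 × 2 = 17982 frames. 2283485 ÷ 17982 → 126 full blocks, remainder 17753.
Within the partial block the first minute is 1800 frames and each further minute 1798, so 9 further minute boundaries passed. Total skipped labels = 18 × 126 + 2 × 9 = 2286.
Non-drop label index = 2283485 + 2286 = 2285771; at 30 labels/s that is 21:09:52:11, i.e. DF 21:09:52;11.

21:09:52;11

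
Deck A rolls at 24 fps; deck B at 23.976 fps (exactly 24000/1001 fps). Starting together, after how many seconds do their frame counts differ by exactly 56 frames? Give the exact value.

7007/3 seconds

The gap grows by |24000/1001 − 24| = 24/1001 frames per second.
Time for a 56-frame gap: 56 ÷ (24/1001) = 7007/3 s.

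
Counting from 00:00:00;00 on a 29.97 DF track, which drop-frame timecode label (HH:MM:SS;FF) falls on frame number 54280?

00:30:11;04

Ten DF minutes hold 17982 frames, so frame 54280 lies in block 3 (frames 53946–71927) with 334 frames into that block.
The block's first minute is 1800 frames and the rest 1798 each; 334 frames reaches minute 0, so 3 × 18 + 0 × 2 = 54 labels have been skipped so far.
Adding those back, label number 54280 + 54 = 54334 at 30 labels/s is 1811 s + 4 f = 0 h 30 min 11 s frame 4, i.e. 00:30:11;04.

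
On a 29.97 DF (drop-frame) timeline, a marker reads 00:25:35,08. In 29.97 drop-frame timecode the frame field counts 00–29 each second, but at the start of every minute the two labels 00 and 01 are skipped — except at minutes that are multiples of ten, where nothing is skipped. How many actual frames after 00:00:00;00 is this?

46012

As if non-drop at 30 labels/s: (0 × 3600 + 25 × 60 + 35) × 30 + 8 = 46058.
Minute boundaries passed: 25; those not divisible by 10: 25 − 2 = 23; dropped labels = 2 × 23 = 46.
Actual frame index = 46058 − 46 = 46012.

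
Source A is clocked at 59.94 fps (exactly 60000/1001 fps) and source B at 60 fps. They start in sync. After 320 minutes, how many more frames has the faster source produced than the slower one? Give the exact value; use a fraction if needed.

320 min = 19200 s.
A emits 60000/1001 × 19200 = 1152000000/1001 frames; B emits 60 × 19200 = 1152000.
Difference = 1152000/1001 frames (≈ 1150.8492); B is ahead of A.

1152000/1001 frames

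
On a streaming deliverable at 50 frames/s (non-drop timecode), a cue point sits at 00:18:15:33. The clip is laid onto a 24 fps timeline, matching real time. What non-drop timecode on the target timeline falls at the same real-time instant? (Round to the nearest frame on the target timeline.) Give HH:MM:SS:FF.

Source frame index: (0×3600 + 18×60 + 15) × 50 + 33 = 54783.
Real time: 54783 / (50) = 54783/50 s.
Target frame: (54783/50) × (24) = 657396/25 ≈ 26295.840 → 26296.
At 24 labels/s: frame 26296 → 00:18:15:16.

00:18:15:16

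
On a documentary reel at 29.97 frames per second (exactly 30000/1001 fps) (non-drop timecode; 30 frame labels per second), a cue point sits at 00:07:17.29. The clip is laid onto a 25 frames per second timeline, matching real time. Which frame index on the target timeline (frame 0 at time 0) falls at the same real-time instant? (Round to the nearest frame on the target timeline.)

frame 10960

Source frame index: (0×3600 + 7×60 + 17) × 30 + 29 = 13139.
Real time: 13139 / (30000/1001) = 13152139/30000 s.
Target frame: (13152139/30000) × (25) = 13152139/1200 ≈ 10960.116 → 10960.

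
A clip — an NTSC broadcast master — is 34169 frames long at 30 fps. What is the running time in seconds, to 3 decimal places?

Running time = 34169 × 1/30 = 34169/30 s ≈ 1138.967 s.

1138.967 seconds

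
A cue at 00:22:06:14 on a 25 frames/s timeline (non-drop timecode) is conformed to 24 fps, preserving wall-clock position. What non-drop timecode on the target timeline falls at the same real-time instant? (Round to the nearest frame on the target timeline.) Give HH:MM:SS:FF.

00:22:06:13

Source frame index: (0×3600 + 22×60 + 6) × 25 + 14 = 33164.
Real time: 33164 / (25) = 33164/25 s.
Target frame: (33164/25) × (24) = 795936/25 ≈ 31837.440 → 31837.
At 24 labels/s: frame 31837 → 00:22:06:13.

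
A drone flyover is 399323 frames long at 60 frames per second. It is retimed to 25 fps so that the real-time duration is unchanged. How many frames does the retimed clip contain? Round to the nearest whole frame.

166385 frames

Frames at target rate = 399323 × (25) / (60) = 1996615/12 ≈ 166384.583.
Nearest whole frame: 166385.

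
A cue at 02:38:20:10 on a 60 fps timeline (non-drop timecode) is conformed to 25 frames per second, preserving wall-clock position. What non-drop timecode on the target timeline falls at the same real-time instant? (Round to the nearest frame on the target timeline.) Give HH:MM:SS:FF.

Source frame index: (2×3600 + 38×60 + 20) × 60 + 10 = 570010.
Real time: 570010 / (60) = 57001/6 s.
Target frame: (57001/6) × (25) = 1425025/6 ≈ 237504.167 → 237504.
At 25 labels/s: frame 237504 → 02:38:20:04.

02:38:20:04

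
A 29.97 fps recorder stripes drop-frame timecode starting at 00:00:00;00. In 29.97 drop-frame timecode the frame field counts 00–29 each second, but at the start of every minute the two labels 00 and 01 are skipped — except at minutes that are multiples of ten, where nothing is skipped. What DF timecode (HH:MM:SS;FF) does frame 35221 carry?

00:19:35;07

Ten DF minutes hold 17982 frames, so frame 35221 lies in block 1 (frames 17982–35963) with 17239 frames into that block.
The block's first minute is 1800 frames and the rest 1798 each; 17239 frames reaches minute 9, so 1 × 18 + 9 × 2 = 36 labels have been skipped so far.
Adding those back, label number 35221 + 36 = 35257 at 30 labels/s is 1175 s + 7 f = 0 h 19 min 35 s frame 7, i.e. 00:19:35;07.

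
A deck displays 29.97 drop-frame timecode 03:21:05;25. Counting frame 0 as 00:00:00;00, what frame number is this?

Complete 10-minute blocks: 20, each 17982 frames → 359640.
Remaining 1 whole minute in the current block: 1800 + 0 × 1798 = 1800 frames.
Within the current minute: 5 × 30 + 25 − 2 = 173 (labels ;00/;01 skipped at this minute). Total = 359640 + 1800 + 173 = 361613.

361613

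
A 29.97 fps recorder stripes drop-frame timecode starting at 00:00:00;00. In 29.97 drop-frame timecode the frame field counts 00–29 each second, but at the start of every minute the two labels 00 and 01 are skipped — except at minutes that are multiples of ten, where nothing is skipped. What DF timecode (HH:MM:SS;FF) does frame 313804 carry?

02:54:30;18

Each 10-minute DF block holds 10 × 60 × 30 − 9 × 2 = 17982 frames. 313804 ÷ 17982 → 17 full blocks, remainder 8110.
Within the partial block the first minute is 1800 frames and each further minute 1798, so 4 further minute boundaries passed. Total skipped labels = 18 × 17 + 2 × 4 = 314.
Non-drop label index = 313804 + 314 = 314118; at 30 labels/s that is 02:54:30:18, i.e. DF 02:54:30;18.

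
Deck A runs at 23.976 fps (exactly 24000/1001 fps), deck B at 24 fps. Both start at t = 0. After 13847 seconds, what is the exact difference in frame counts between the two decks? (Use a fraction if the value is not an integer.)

332328/1001 frames

A emits 24000/1001 × 13847 = 332328000/1001 frames; B emits 24 × 13847 = 332328.
Difference = 332328/1001 frames (≈ 331.9960); B is ahead of A.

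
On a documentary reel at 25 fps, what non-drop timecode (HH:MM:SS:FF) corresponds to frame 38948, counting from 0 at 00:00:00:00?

38948 ÷ 25 = 1557 full seconds, remainder 23 frames.
1557 s = 0 h 25 min 57 s.
Timecode: 00:25:57:23.

00:25:57:23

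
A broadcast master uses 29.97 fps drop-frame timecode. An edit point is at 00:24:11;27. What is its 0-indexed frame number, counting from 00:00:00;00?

43513

As if non-drop at 30 labels/s: (0 × 3600 + 24 × 60 + 11) × 30 + 27 = 43557.
Minute boundaries passed: 24; those not divisible by 10: 24 − 2 = 22; dropped labels = 2 × 22 = 44.
Actual frame index = 43557 − 44 = 43513.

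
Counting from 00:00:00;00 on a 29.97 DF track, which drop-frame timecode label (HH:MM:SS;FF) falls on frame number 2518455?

Ten DF minutes hold 17982 frames, so frame 2518455 lies in block 140 (frames 2517480–2535461) with 975 frames into that block.
The block's first minute is 1800 frames and the rest 1798 each; 975 frames reaches minute 0, so 140 × 18 + 0 × 2 = 2520 labels have been skipped so far.
Adding those back, label number 2518455 + 2520 = 2520975 at 30 labels/s is 84032 s + 15 f = 23 h 20 min 32 s frame 15, i.e. 23:20:32;15.

23:20:32;15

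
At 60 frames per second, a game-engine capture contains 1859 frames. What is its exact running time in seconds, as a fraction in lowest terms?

Running time = 1859 ÷ (60) = 1859 × 1/60 = 1859/60 s.

1859/60 seconds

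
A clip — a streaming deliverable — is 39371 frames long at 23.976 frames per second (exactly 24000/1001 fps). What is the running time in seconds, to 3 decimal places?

1642.099 seconds

Running time = 39371 × 1001/24000 = 39410371/24000 s ≈ 1642.099 s.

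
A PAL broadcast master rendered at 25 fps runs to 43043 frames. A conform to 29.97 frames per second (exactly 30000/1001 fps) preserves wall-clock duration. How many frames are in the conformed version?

Target frames = source frames × (target rate / source rate) = 43043 × (30000/1001)/(25) = 43043 × 1200/1001 = 51600.

51600 frames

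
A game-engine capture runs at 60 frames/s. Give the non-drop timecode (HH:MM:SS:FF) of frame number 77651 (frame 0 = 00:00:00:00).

00:21:34:11

77651 ÷ 60 = 1294 full seconds, remainder 11 frames.
1294 s = 0 h 21 min 34 s.
Timecode: 00:21:34:11.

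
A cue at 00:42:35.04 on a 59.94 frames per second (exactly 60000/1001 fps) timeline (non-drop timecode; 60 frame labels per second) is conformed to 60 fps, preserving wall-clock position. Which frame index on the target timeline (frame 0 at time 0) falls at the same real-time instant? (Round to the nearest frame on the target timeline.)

Source frame index: (0×3600 + 42×60 + 35) × 60 + 4 = 153304.
Real time: 153304 / (60000/1001) = 19182163/7500 s.
Target frame: (19182163/7500) × (60) = 19182163/125 ≈ 153457.304 → 153457.

frame 153457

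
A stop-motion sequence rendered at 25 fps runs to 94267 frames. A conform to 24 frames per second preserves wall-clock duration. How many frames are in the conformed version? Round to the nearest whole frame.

90496 frames

Frames at target rate = 94267 × (24) / (25) = 2262408/25 ≈ 90496.320.
Nearest whole frame: 90496.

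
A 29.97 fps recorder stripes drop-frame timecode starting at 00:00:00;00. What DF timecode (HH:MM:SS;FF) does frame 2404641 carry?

22:17:14;29

Each 10-minute DF block holds 10 × 60 × 30 − 9 × 2 = 17982 frames. 2404641 ÷ 17982 → 133 full blocks, remainder 13035.
Within the partial block the first minute is 1800 frames and each further minute 1798, so 7 further minute boundaries passed. Total skipped labels = 18 × 133 + 2 × 7 = 2408.
Non-drop label index = 2404641 + 2408 = 2407049; at 30 labels/s that is 22:17:14:29, i.e. DF 22:17:14;29.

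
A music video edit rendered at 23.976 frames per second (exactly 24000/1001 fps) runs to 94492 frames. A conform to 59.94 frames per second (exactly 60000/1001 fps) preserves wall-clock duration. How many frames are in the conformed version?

236230 frames

Target frames = source frames × (target rate / source rate) = 94492 × (60000/1001)/(24000/1001) = 94492 × 5/2 = 236230.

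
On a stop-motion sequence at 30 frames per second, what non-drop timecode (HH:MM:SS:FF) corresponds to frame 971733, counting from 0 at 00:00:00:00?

971733 ÷ 30 = 32391 full seconds, remainder 3 frames.
32391 s = 8 h 59 min 51 s.
Timecode: 08:59:51:03.

08:59:51:03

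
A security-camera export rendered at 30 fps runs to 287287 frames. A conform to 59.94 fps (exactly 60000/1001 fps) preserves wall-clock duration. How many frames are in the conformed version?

574000 frames

Target frames = source frames × (target rate / source rate) = 287287 × (60000/1001)/(30) = 287287 × 2000/1001 = 574000.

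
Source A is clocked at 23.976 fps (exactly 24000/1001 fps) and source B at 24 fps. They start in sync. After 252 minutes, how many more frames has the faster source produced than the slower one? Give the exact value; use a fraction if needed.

252 min = 15120 s.
A emits 24000/1001 × 15120 = 51840000/143 frames; B emits 24 × 15120 = 362880.
Difference = 51840/143 frames (≈ 362.5175); B is ahead of A.

51840/143 frames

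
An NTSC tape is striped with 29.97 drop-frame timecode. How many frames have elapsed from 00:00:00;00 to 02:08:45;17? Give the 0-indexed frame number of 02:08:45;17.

Complete 10-minute blocks: 12, each 17982 frames → 215784.
Remaining 8 whole minutes in the current block: 1800 + 7 × 1798 = 14386 frames.
Within the current minute: 45 × 30 + 17 − 2 = 1365 (labels ;00/;01 skipped at this minute). Total = 215784 + 14386 + 1365 = 231535.

231535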